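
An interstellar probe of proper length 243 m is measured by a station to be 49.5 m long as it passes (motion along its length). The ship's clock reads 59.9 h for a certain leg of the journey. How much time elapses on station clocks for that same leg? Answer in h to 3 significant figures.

Δt ≈ 294 h

Length contraction ⇒ γ = L₀/L = 243/49.5 = 4.9091
Time dilation: Δt = γτ₀ = 4.9091 × 59.9 h = 294 h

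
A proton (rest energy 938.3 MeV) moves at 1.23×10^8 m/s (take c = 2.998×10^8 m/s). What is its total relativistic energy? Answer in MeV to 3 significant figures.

E ≈ 1030 MeV

β = v/c = 1.23×10^8 / 2.998×10^8 = 0.41027
γ = 1/√(1 − 0.41027²) = 1.0965
E = γm₀c² = 1.0965 × 938.3 MeV = 1030 MeV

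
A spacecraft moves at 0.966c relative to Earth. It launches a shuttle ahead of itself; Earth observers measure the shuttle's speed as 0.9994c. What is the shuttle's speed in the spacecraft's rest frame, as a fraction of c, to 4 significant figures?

u' ≈ 0.9659c

Inverse velocity addition: u' = (u − v)/(1 − uv/c²)
= (0.9994 − 0.966)/(1 − 0.9994×0.966) = 0.03340/0.0345796 = 0.9659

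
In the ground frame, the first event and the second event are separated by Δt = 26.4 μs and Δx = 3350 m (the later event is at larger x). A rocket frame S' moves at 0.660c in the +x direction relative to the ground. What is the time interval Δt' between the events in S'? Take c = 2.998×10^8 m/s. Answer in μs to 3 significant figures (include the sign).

γ = 1/√(1 − 0.660²) = 1.3311
Δt' = γ(Δt − vΔx/c²) = 1.3311 × (26.4 μs − 0.660×3350 m / (2.998×10^8 m/s))
= 1.3311 × (19.025 μs) = 25.3 μs

Δt' ≈ 25.3 μs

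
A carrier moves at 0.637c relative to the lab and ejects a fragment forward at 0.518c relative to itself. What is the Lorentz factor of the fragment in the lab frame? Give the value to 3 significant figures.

u_lab = (0.518 + 0.637)/(1 + 0.518×0.637) = 1.155/1.32997 = 0.868443
γ = 1/√(1 − 0.868443²) = 2.02

γ ≈ 2.02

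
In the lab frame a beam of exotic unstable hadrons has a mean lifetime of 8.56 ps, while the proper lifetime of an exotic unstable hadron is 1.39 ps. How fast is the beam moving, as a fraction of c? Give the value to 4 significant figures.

β ≈ 0.9867

γ = Δt/τ₀ = 8.56/1.39 = 6.15827
β = √(1 − 1/γ²) = √(1 − 1/6.15827²) = 0.9867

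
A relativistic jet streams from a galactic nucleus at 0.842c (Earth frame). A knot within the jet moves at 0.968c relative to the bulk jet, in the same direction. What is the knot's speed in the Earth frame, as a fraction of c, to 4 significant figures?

u ≈ 0.9972c

Relativistic velocity addition: u = (u' + v)/(1 + u'v/c²)
= (0.968 + 0.842)/(1 + 0.968×0.842) = 1.810/1.81506 = 0.9972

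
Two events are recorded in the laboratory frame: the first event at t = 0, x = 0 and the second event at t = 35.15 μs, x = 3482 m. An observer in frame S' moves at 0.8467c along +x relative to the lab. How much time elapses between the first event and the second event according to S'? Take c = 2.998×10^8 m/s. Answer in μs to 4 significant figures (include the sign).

Δt' ≈ 47.58 μs

γ = 1/√(1 − 0.8467²) = 1.87945
Δt' = γ(Δt − vΔx/c²) = 1.87945 × (35.15 μs − 0.8467×3482 m / (2.998×10^8 m/s))
= 1.87945 × (25.3161 μs) = 47.58 μs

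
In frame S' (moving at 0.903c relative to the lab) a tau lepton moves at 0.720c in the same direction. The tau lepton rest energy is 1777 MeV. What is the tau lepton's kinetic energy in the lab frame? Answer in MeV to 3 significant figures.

u_lab = (0.720 + 0.903)/(1 + 0.720×0.903) = 0.983541
γ = 1/√(1 − 0.983541²) = 5.5345
K = (γ − 1)m₀c² = (5.5345 − 1) × 1777 = 4.5345 × 1777 = 8060 MeV

K ≈ 8060 MeV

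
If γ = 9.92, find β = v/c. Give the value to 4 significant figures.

β = √(1 − 1/γ²) = √(1 − 1/9.92²) = √(0.989838) = 0.9949

β ≈ 0.9949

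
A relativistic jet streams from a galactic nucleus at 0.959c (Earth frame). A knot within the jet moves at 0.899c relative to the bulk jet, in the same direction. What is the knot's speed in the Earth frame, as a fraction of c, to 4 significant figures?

u ≈ 0.9978c

Relativistic velocity addition: u = (u' + v)/(1 + u'v/c²)
= (0.899 + 0.959)/(1 + 0.899×0.959) = 1.858/1.86214 = 0.9978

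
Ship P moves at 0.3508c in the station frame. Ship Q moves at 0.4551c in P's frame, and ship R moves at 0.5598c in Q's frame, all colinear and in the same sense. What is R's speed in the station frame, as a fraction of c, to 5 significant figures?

u ≈ 0.90333c

Compose boost 2: (0.4551 + 0.3508)/(1 + 0.4551×0.3508) = 0.80590/1.159649 = 0.6949516
Compose boost 3: (0.5598 + 0.6949516)/(1 + 0.5598×0.6949516) = 1.254752/1.389034 = 0.90333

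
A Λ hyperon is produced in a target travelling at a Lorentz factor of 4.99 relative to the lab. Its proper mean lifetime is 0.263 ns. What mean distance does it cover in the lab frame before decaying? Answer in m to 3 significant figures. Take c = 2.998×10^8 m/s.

β = √(1 − 1/γ²) = √(1 − 1/4.99²) = 0.97971
Dilated lifetime: Δt = γτ₀ = 4.99 × 0.263 ns = 1.3124 ns
d = vΔt = 0.97971c × 1.3124 ns = 2.9372×10^8 m/s × 1.3124×10^-9 s = 0.385 m

d ≈ 0.385 m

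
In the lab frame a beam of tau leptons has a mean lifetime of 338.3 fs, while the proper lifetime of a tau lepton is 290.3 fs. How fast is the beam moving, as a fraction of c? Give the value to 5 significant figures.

γ = Δt/τ₀ = 338.3/290.3 = 1.165346
β = √(1 − 1/γ²) = √(1 − 1/1.165346²) = 0.51346

β ≈ 0.51346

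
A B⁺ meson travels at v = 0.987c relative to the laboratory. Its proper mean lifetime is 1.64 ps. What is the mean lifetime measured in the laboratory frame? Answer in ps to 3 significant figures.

γ = 1/√(1 − 0.987²) = 6.2220
Time dilation: Δt = γτ₀ = 6.2220 × 1.64 ps = 10.2 ps

Δt ≈ 10.2 ps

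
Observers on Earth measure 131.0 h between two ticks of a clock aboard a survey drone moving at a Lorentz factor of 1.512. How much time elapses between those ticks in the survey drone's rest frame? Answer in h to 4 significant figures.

τ₀ ≈ 86.64 h

γ = 1.512 (given)
Proper time: τ₀ = Δt/γ = 131.0/1.512 = 86.64 h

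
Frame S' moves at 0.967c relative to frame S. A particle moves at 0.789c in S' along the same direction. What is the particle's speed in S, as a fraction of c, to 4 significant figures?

Relativistic velocity addition: u = (u' + v)/(1 + u'v/c²)
= (0.789 + 0.967)/(1 + 0.789×0.967) = 1.756/1.76296 = 0.9961

u ≈ 0.9961c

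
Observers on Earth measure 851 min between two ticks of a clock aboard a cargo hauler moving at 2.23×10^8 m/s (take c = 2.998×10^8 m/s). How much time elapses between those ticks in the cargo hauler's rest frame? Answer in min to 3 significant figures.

β = v/c = 2.23×10^8 / 2.998×10^8 = 0.74383
γ = 1/√(1 − 0.74383²) = 1.4962
Proper time: τ₀ = Δt/γ = 851/1.4962 = 569 min

τ₀ ≈ 569 min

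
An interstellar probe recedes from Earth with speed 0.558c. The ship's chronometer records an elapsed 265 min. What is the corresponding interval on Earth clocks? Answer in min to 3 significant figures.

γ = 1/√(1 − 0.558²) = 1.2051
Time dilation: Δt = γτ₀ = 1.2051 × 265 min = 319 min

Δt ≈ 319 min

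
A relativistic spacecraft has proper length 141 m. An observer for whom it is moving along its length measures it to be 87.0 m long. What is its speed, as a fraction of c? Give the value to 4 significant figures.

β ≈ 0.7869

γ = L₀/L = 141/87.0 = 1.62069
β = √(1 − 1/γ²) = 0.7869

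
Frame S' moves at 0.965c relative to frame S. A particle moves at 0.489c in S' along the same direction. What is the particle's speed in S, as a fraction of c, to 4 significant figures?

u ≈ 0.9878c

Relativistic velocity addition: u = (u' + v)/(1 + u'v/c²)
= (0.489 + 0.965)/(1 + 0.489×0.965) = 1.454/1.47188 = 0.9878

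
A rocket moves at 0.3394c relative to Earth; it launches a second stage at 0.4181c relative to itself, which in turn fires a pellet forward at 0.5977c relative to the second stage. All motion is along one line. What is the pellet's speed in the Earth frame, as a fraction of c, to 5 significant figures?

Compose boost 2: (0.4181 + 0.3394)/(1 + 0.4181×0.3394) = 0.75750/1.141903 = 0.6633662
Compose boost 3: (0.5977 + 0.6633662)/(1 + 0.5977×0.6633662) = 1.261066/1.396494 = 0.90302

u ≈ 0.90302c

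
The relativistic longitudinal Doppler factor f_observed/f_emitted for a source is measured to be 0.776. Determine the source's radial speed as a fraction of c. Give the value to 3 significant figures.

f_obs/f_src = √((1−β)/(1+β)) = 0.776  ⇒  (1−β)/(1+β) = 0.60218
β = |1 − D²|/(1 + D²) = |1 − 0.60218|/(1 + 0.60218) = 0.248

β ≈ 0.248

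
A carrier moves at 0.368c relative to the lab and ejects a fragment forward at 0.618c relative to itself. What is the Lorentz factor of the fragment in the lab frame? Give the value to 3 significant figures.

γ ≈ 1.68

u_lab = (0.618 + 0.368)/(1 + 0.618×0.368) = 0.9860/1.22742 = 0.803308
γ = 1/√(1 − 0.803308²) = 1.68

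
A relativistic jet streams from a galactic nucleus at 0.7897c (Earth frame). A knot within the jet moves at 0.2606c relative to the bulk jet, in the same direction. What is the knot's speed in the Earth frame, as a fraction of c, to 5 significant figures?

u ≈ 0.87104c

Relativistic velocity addition: u = (u' + v)/(1 + u'v/c²)
= (0.2606 + 0.7897)/(1 + 0.2606×0.7897) = 1.0503/1.205796 = 0.87104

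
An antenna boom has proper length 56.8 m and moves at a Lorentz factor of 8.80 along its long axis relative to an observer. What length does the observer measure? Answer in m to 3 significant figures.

γ = 8.80 (given)
Length contraction: L = L₀/γ = 56.8/8.80 = 6.45 m

L ≈ 6.45 m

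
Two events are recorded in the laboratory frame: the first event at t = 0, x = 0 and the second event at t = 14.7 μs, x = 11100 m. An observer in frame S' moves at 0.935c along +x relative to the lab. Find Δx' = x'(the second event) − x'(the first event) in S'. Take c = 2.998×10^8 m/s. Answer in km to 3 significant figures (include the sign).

γ = 1/√(1 − 0.935²) = 2.8197
Δx' = γ(Δx − vΔt) = 2.8197 × (11100 m − 0.935×(2.998×10^8 m/s)×14.7×10^-6 s)
= 2.8197 × (6979.4 m) = 19.7 km

Δx' ≈ 19.7 km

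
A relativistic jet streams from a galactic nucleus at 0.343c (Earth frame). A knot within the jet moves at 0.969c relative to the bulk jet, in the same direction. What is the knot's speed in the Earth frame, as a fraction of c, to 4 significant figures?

u ≈ 0.9847c

Relativistic velocity addition: u = (u' + v)/(1 + u'v/c²)
= (0.969 + 0.343)/(1 + 0.969×0.343) = 1.312/1.33237 = 0.9847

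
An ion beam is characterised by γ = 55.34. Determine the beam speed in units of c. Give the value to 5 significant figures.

β = √(1 − 1/γ²) = √(1 − 1/55.34²) = √(0.9996735) = 0.99984

β ≈ 0.99984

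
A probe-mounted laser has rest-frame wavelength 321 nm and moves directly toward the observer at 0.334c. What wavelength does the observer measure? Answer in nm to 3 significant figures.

Relativistic Doppler: λ_obs = λ_src √((1−β)/(1+β))
= 321 × √(0.66600/1.3340) = 321 × 0.70658 = 227 nm

λ_obs ≈ 227 nm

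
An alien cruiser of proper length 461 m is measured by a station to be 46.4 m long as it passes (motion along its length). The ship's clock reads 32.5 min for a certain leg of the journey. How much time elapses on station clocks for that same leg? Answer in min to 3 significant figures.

Length contraction ⇒ γ = L₀/L = 461/46.4 = 9.9353
Time dilation: Δt = γτ₀ = 9.9353 × 32.5 min = 323 min

Δt ≈ 323 min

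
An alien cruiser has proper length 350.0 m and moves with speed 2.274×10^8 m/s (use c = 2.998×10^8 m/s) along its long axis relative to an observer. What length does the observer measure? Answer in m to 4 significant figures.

L ≈ 228.1 m

β = v/c = 2.274×10^8 / 2.998×10^8 = 0.758506
γ = 1/√(1 − 0.758506²) = 1.53453
Length contraction: L = L₀/γ = 350.0/1.53453 = 228.1 m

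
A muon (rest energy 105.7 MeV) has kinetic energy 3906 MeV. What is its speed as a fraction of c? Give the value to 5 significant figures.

γ = 1 + K/(m₀c²) = 1 + 3906/105.7 = 37.95364
β = √(1 − 1/γ²) = 0.99965

β ≈ 0.99965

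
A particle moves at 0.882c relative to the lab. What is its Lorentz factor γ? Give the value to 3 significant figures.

γ = 1/√(1 − β²) = 1/√(1 − 0.882²) = 1/√(0.22208) = 2.12

γ ≈ 2.12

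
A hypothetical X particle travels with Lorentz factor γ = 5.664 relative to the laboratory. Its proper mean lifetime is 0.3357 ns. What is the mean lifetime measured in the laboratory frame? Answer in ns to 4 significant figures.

Δt ≈ 1.901 ns

γ = 5.664 (given)
Time dilation: Δt = γτ₀ = 5.664 × 0.3357 ns = 1.901 ns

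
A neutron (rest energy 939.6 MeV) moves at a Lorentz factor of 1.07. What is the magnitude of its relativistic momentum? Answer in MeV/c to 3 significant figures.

p ≈ 358 MeV/c

β = √(1 − 1/γ²) = √(1 − 1/1.07²) = 0.35575
p = γβm₀c = 1.07 × 0.35575 × 939.6 MeV/c = 358 MeV/c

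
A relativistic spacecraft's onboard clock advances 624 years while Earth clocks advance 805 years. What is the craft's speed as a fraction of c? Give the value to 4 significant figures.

γ = Δt/τ₀ = 805/624 = 1.29006
β = √(1 − 1/γ²) = √(1 − 1/1.29006²) = 0.6318

β ≈ 0.6318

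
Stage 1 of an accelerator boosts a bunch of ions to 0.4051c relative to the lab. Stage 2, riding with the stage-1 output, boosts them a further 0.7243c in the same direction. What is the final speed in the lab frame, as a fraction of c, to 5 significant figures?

Compose boost 2: (0.7243 + 0.4051)/(1 + 0.7243×0.4051) = 1.1294/1.293414 = 0.87319

u ≈ 0.87319c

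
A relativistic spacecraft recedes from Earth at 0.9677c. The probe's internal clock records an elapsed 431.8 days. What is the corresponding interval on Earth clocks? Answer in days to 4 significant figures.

γ = 1/√(1 − 0.9677²) = 3.96661
Time dilation: Δt = γτ₀ = 3.96661 × 431.8 days = 1713 days

Δt ≈ 1713 days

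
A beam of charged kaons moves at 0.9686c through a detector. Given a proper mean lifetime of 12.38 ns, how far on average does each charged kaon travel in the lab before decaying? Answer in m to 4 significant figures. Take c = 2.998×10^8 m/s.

d ≈ 14.46 m

γ = 1/√(1 − 0.9686²) = 4.02213
Dilated lifetime: Δt = γτ₀ = 4.02213 × 12.38 ns = 49.7940 ns
d = vΔt = 0.9686c × 49.7940 ns = 2.90386×10^8 m/s × 4.97940×10^-8 s = 14.46 m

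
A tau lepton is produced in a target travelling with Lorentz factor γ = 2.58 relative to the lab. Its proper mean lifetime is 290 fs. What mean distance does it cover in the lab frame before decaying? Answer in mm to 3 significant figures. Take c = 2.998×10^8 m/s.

β = √(1 − 1/γ²) = √(1 − 1/2.58²) = 0.92183
Dilated lifetime: Δt = γτ₀ = 2.58 × 290 fs = 748.20 fs
d = vΔt = 0.92183c × 748.20 fs = 2.7636×10^8 m/s × 7.4820×10^-13 s = 0.207 mm

d ≈ 0.207 mm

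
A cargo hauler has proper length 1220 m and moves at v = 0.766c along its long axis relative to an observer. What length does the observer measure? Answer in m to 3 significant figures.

L ≈ 784 m

γ = 1/√(1 − 0.766²) = 1.5556
Length contraction: L = L₀/γ = 1220/1.5556 = 784 m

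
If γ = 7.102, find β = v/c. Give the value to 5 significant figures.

β ≈ 0.99004

β = √(1 − 1/γ²) = √(1 − 1/7.102²) = √(0.9801738) = 0.99004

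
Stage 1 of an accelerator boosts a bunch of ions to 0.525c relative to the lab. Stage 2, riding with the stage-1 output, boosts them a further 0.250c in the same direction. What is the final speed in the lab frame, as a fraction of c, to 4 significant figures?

Compose boost 2: (0.250 + 0.525)/(1 + 0.250×0.525) = 0.7750/1.13125 = 0.6851

u ≈ 0.6851c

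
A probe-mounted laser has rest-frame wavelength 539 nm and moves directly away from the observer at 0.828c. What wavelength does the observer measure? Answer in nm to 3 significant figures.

Relativistic Doppler: λ_obs = λ_src √((1+β)/(1−β))
= 539 × √(1.8280/0.17200) = 539 × 3.2600 = 1760 nm

λ_obs ≈ 1760 nm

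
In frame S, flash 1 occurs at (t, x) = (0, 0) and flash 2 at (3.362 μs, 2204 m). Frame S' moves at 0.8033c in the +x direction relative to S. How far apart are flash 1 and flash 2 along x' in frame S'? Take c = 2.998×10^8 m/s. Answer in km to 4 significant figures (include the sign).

Δx' ≈ 2.341 km

γ = 1/√(1 − 0.8033²) = 1.67905
Δx' = γ(Δx − vΔt) = 1.67905 × (2204 m − 0.8033×(2.998×10^8 m/s)×3.362×10^-6 s)
= 1.67905 × (1394.33 m) = 2.341 km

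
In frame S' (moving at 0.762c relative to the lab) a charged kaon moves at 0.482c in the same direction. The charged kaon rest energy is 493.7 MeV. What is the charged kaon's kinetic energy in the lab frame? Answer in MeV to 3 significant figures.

u_lab = (0.482 + 0.762)/(1 + 0.482×0.762) = 0.909833
γ = 1/√(1 − 0.909833²) = 2.4098
K = (γ − 1)m₀c² = (2.4098 − 1) × 493.7 = 1.4098 × 493.7 = 696 MeV

K ≈ 696 MeV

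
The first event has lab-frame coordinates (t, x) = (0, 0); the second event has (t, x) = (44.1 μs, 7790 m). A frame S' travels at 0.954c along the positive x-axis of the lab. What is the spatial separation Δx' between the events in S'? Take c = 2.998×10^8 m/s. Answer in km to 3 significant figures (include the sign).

γ = 1/√(1 − 0.954²) = 3.3355
Δx' = γ(Δx − vΔt) = 3.3355 × (7790 m − 0.954×(2.998×10^8 m/s)×44.1×10^-6 s)
= 3.3355 × (-4823.0 m) = -16.1 km

Δx' ≈ -16.1 km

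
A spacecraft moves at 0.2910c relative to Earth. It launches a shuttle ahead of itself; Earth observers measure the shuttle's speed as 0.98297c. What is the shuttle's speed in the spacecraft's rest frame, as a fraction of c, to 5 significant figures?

Inverse velocity addition: u' = (u − v)/(1 − uv/c²)
= (0.98297 − 0.2910)/(1 − 0.98297×0.2910) = 0.69197/0.7139557 = 0.96921

u' ≈ 0.96921c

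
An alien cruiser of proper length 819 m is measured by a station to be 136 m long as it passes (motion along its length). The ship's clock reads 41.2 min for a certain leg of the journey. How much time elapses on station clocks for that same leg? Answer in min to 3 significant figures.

Δt ≈ 248 min

Length contraction ⇒ γ = L₀/L = 819/136 = 6.0221
Time dilation: Δt = γτ₀ = 6.0221 × 41.2 min = 248 min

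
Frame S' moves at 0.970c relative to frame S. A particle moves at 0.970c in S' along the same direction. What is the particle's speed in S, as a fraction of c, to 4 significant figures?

Relativistic velocity addition: u = (u' + v)/(1 + u'v/c²)
= (0.970 + 0.970)/(1 + 0.970×0.970) = 1.940/1.94090 = 0.9995

u ≈ 0.9995c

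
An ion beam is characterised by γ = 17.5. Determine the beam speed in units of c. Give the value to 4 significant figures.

β ≈ 0.9984

β = √(1 − 1/γ²) = √(1 − 1/17.5²) = √(0.996735) = 0.9984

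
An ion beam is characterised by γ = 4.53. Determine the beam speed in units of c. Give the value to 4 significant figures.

β ≈ 0.9753

β = √(1 − 1/γ²) = √(1 − 1/4.53²) = √(0.951269) = 0.9753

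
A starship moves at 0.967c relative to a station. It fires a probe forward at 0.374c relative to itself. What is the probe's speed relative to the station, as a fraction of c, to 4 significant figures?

u ≈ 0.9848c

Relativistic velocity addition: u = (u' + v)/(1 + u'v/c²)
= (0.374 + 0.967)/(1 + 0.374×0.967) = 1.341/1.36166 = 0.9848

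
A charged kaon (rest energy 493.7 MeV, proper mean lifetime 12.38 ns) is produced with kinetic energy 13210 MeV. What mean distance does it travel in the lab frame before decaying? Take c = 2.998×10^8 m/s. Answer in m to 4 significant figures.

γ = 1 + K/(m₀c²) = 1 + 13210/493.7 = 27.7571
β = √(1 − 1/γ²) = 0.999351
Dilated lifetime: γτ₀ = 27.7571 × 12.38 ns = 343.633 ns
d = βc·γτ₀ = 0.999351 × (2.998×10^8 m/s) × 3.43633×10^-7 s = 103.0 m

d ≈ 103.0 m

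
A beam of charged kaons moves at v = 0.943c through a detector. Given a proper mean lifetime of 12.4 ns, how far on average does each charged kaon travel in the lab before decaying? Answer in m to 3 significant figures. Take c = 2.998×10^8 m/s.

d ≈ 10.5 m

γ = 1/√(1 − 0.943²) = 3.0049
Dilated lifetime: Δt = γτ₀ = 3.0049 × 12.4 ns = 37.260 ns
d = vΔt = 0.943c × 37.260 ns = 2.8271×10^8 m/s × 3.7260×10^-8 s = 10.5 m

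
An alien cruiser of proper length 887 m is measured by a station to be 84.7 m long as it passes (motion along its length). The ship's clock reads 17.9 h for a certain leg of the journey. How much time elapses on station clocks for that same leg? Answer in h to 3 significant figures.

Length contraction ⇒ γ = L₀/L = 887/84.7 = 10.472
Time dilation: Δt = γτ₀ = 10.472 × 17.9 h = 187 h

Δt ≈ 187 h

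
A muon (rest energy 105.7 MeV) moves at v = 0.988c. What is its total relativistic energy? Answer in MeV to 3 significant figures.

γ = 1/√(1 − 0.988²) = 6.4744
E = γm₀c² = 6.4744 × 105.7 MeV = 684 MeV

E ≈ 684 MeV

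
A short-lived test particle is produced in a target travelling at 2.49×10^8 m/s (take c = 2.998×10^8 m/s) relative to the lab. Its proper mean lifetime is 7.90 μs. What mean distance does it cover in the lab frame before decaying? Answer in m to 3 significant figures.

β = v/c = 2.49×10^8 / 2.998×10^8 = 0.83055
γ = 1/√(1 − 0.83055²) = 1.7955
Dilated lifetime: Δt = γτ₀ = 1.7955 × 7.90 μs = 14.185 μs
d = vΔt = 0.83055c × 14.185 μs = 2.4900×10^8 m/s × 1.4185×10^-5 s = 3530 m

d ≈ 3530 m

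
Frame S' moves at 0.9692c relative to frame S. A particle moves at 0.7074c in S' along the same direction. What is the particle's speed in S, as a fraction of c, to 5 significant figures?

Relativistic velocity addition: u = (u' + v)/(1 + u'v/c²)
= (0.7074 + 0.9692)/(1 + 0.7074×0.9692) = 1.6766/1.685612 = 0.99465

u ≈ 0.99465c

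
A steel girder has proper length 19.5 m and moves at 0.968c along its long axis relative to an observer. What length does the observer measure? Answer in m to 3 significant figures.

L ≈ 4.89 m

γ = 1/√(1 − 0.968²) = 3.9849
Length contraction: L = L₀/γ = 19.5/3.9849 = 4.89 m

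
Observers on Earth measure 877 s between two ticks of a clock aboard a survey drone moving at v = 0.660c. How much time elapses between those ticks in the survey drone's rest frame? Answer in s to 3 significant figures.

γ = 1/√(1 − 0.660²) = 1.3311
Proper time: τ₀ = Δt/γ = 877/1.3311 = 659 s

τ₀ ≈ 659 s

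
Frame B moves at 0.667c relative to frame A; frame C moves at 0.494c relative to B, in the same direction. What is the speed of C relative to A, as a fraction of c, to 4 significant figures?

u ≈ 0.8733c

Compose boost 2: (0.494 + 0.667)/(1 + 0.494×0.667) = 1.161/1.32950 = 0.8733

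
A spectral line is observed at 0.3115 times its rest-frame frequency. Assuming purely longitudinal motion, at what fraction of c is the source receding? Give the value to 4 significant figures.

β ≈ 0.8231

f_obs/f_src = √((1−β)/(1+β)) = 0.3115  ⇒  (1−β)/(1+β) = 0.0970323
β = |1 − D²|/(1 + D²) = |1 − 0.0970323|/(1 + 0.0970323) = 0.8231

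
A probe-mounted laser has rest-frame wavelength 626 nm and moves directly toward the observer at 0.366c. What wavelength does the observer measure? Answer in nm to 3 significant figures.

Relativistic Doppler: λ_obs = λ_src √((1−β)/(1+β))
= 626 × √(0.63400/1.3660) = 626 × 0.68127 = 426 nm

λ_obs ≈ 426 nm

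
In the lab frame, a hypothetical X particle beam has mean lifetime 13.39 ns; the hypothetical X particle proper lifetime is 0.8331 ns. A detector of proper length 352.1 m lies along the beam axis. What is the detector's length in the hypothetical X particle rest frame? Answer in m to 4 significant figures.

Time dilation ⇒ γ = Δt/τ₀ = 13.39/0.8331 = 16.0725
Length contraction: L = L₀/γ = 352.1/16.0725 = 21.91 m

L ≈ 21.91 m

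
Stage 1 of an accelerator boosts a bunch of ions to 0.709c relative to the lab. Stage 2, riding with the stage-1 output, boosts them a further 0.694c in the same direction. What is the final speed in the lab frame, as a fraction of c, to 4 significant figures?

u ≈ 0.9403c

Compose boost 2: (0.694 + 0.709)/(1 + 0.694×0.709) = 1.403/1.49205 = 0.9403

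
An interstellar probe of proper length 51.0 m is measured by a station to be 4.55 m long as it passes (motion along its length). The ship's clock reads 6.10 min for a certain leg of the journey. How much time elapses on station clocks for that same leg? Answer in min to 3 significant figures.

Length contraction ⇒ γ = L₀/L = 51.0/4.55 = 11.209
Time dilation: Δt = γτ₀ = 11.209 × 6.10 min = 68.4 min

Δt ≈ 68.4 min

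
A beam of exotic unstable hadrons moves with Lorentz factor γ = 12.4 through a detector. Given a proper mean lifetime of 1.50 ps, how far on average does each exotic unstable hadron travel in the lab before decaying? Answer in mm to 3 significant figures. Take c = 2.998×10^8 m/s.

d ≈ 5.56 mm

β = √(1 − 1/γ²) = √(1 − 1/12.4²) = 0.99674
Dilated lifetime: Δt = γτ₀ = 12.4 × 1.50 ps = 18.600 ps
d = vΔt = 0.99674c × 18.600 ps = 2.9882×10^8 m/s × 1.8600×10^-11 s = 5.56 mm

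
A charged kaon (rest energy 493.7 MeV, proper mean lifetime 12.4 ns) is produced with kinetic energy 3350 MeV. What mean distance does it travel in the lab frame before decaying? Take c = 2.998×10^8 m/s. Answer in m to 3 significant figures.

d ≈ 28.7 m

γ = 1 + K/(m₀c²) = 1 + 3350/493.7 = 7.7855
β = √(1 − 1/γ²) = 0.99172
Dilated lifetime: γτ₀ = 7.7855 × 12.4 ns = 96.540 ns
d = βc·γτ₀ = 0.99172 × (2.998×10^8 m/s) × 9.6540×10^-8 s = 28.7 m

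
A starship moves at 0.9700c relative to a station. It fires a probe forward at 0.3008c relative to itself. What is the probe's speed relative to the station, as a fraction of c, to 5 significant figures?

Relativistic velocity addition: u = (u' + v)/(1 + u'v/c²)
= (0.3008 + 0.9700)/(1 + 0.3008×0.9700) = 1.2708/1.291776 = 0.98376

u ≈ 0.98376c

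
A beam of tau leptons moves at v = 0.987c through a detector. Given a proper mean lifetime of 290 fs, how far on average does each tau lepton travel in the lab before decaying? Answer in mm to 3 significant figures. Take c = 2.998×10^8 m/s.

γ = 1/√(1 − 0.987²) = 6.2220
Dilated lifetime: Δt = γτ₀ = 6.2220 × 290 fs = 1804.4 fs
d = vΔt = 0.987c × 1804.4 fs = 2.9590×10^8 m/s × 1.8044×10^-12 s = 0.534 mm

d ≈ 0.534 mm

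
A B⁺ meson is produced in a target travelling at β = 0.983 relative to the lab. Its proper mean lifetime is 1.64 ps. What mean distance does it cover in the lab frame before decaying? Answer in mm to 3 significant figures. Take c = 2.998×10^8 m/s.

γ = 1/√(1 − 0.983²) = 5.4465
Dilated lifetime: Δt = γτ₀ = 5.4465 × 1.64 ps = 8.9322 ps
d = vΔt = 0.983c × 8.9322 ps = 2.9470×10^8 m/s × 8.9322×10^-12 s = 2.63 mm

d ≈ 2.63 mm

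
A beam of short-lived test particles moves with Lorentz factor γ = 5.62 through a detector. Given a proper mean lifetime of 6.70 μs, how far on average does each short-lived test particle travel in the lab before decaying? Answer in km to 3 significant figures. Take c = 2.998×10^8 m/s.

β = √(1 − 1/γ²) = √(1 − 1/5.62²) = 0.98404
Dilated lifetime: Δt = γτ₀ = 5.62 × 6.70 μs = 37.654 μs
d = vΔt = 0.98404c × 37.654 μs = 2.9502×10^8 m/s × 3.7654×10^-5 s = 11.1 km

d ≈ 11.1 km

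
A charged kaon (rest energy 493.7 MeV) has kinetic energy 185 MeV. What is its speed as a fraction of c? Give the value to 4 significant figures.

β ≈ 0.6862

γ = 1 + K/(m₀c²) = 1 + 185/493.7 = 1.37472
β = √(1 − 1/γ²) = 0.6862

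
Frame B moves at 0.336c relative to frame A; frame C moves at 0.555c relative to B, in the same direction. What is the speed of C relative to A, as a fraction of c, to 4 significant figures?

Compose boost 2: (0.555 + 0.336)/(1 + 0.555×0.336) = 0.8910/1.18648 = 0.7510

u ≈ 0.7510c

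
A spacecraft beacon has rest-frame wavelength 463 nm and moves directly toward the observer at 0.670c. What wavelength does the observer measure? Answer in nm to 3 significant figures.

Relativistic Doppler: λ_obs = λ_src √((1−β)/(1+β))
= 463 × √(0.33000/1.6700) = 463 × 0.44453 = 206 nm

λ_obs ≈ 206 nm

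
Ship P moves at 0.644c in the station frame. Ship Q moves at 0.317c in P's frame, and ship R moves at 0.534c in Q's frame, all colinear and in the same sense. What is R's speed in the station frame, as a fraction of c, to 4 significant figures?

u ≈ 0.9340c

Compose boost 2: (0.317 + 0.644)/(1 + 0.317×0.644) = 0.9610/1.20415 = 0.798075
Compose boost 3: (0.534 + 0.798075)/(1 + 0.534×0.798075) = 1.33207/1.42617 = 0.9340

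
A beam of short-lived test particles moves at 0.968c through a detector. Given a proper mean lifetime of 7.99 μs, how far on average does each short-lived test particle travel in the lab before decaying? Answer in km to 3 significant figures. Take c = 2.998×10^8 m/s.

d ≈ 9.24 km

γ = 1/√(1 − 0.968²) = 3.9849
Dilated lifetime: Δt = γτ₀ = 3.9849 × 7.99 μs = 31.839 μs
d = vΔt = 0.968c × 31.839 μs = 2.9021×10^8 m/s × 3.1839×10^-5 s = 9.24 km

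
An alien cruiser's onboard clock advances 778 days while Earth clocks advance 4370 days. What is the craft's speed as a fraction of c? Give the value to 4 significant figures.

β ≈ 0.9840

γ = Δt/τ₀ = 4370/778 = 5.61697
β = √(1 − 1/γ²) = √(1 − 1/5.61697²) = 0.9840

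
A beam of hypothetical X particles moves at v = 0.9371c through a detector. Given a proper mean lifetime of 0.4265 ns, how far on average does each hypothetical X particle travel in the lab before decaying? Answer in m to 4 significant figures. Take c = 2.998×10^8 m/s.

d ≈ 0.3433 m

γ = 1/√(1 − 0.9371²) = 2.86483
Dilated lifetime: Δt = γτ₀ = 2.86483 × 0.4265 ns = 1.22185 ns
d = vΔt = 0.9371c × 1.22185 ns = 2.80943×10^8 m/s × 1.22185×10^-9 s = 0.3433 m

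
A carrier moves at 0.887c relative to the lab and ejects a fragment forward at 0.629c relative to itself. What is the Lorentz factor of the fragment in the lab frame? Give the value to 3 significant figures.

u_lab = (0.629 + 0.887)/(1 + 0.629×0.887) = 1.516/1.55792 = 0.973090
γ = 1/√(1 − 0.973090²) = 4.34

γ ≈ 4.34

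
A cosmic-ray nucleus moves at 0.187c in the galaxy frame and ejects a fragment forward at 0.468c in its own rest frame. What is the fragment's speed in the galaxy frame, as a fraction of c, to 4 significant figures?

Compose boost 2: (0.468 + 0.187)/(1 + 0.468×0.187) = 0.6550/1.08752 = 0.6023

u ≈ 0.6023c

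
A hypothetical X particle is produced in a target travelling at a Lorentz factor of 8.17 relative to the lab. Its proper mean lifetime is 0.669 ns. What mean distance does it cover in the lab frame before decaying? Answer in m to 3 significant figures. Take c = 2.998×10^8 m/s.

d ≈ 1.63 m

β = √(1 − 1/γ²) = √(1 − 1/8.17²) = 0.99248
Dilated lifetime: Δt = γτ₀ = 8.17 × 0.669 ns = 5.4657 ns
d = vΔt = 0.99248c × 5.4657 ns = 2.9755×10^8 m/s × 5.4657×10^-9 s = 1.63 m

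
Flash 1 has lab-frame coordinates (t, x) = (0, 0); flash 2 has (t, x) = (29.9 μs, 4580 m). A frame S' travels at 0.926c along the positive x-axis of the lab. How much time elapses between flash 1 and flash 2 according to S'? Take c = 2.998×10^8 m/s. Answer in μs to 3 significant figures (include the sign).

γ = 1/√(1 − 0.926²) = 2.6488
Δt' = γ(Δt − vΔx/c²) = 2.6488 × (29.9 μs − 0.926×4580 m / (2.998×10^8 m/s))
= 2.6488 × (15.754 μs) = 41.7 μs

Δt' ≈ 41.7 μs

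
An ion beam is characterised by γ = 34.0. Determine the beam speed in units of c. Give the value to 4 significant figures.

β = √(1 − 1/γ²) = √(1 − 1/34.0²) = √(0.999135) = 0.9996

β ≈ 0.9996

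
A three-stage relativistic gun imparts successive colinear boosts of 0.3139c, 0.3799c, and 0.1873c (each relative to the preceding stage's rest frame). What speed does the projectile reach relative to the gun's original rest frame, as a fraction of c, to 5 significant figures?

u ≈ 0.72321c

Compose boost 2: (0.3799 + 0.3139)/(1 + 0.3799×0.3139) = 0.69380/1.119251 = 0.6198790
Compose boost 3: (0.1873 + 0.6198790)/(1 + 0.1873×0.6198790) = 0.8071790/1.116103 = 0.72321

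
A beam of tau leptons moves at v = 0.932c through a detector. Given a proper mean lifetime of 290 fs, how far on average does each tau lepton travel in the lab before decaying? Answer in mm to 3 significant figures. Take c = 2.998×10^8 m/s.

γ = 1/√(1 − 0.932²) = 2.7589
Dilated lifetime: Δt = γτ₀ = 2.7589 × 290 fs = 800.09 fs
d = vΔt = 0.932c × 800.09 fs = 2.7941×10^8 m/s × 8.0009×10^-13 s = 0.224 mm

d ≈ 0.224 mm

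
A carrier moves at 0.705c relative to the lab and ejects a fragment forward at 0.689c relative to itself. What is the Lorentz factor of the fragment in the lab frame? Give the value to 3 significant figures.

u_lab = (0.689 + 0.705)/(1 + 0.689×0.705) = 1.394/1.48574 = 0.938250
γ = 1/√(1 − 0.938250²) = 2.89

γ ≈ 2.89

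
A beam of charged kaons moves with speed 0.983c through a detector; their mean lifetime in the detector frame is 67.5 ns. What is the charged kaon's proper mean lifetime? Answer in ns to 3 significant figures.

γ = 1/√(1 − 0.983²) = 5.4465
Proper time: τ₀ = Δt/γ = 67.5/5.4465 = 12.4 ns

τ₀ ≈ 12.4 ns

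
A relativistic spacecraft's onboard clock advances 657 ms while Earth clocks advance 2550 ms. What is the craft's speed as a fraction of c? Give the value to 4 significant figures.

β ≈ 0.9662

γ = Δt/τ₀ = 2550/657 = 3.88128
β = √(1 − 1/γ²) = √(1 − 1/3.88128²) = 0.9662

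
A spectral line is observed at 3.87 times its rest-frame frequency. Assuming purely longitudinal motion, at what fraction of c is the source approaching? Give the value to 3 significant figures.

f_obs/f_src = √((1+β)/(1−β)) = 3.87  ⇒  (1+β)/(1−β) = 14.977
β = |1 − D²|/(1 + D²) = |1 − 14.977|/(1 + 14.977) = 0.875

β ≈ 0.875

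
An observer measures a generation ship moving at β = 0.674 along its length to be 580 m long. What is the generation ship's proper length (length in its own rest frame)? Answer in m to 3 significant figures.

γ = 1/√(1 − 0.674²) = 1.3537
L₀ = γL = 1.3537 × 580 = 785 m

L₀ ≈ 785 m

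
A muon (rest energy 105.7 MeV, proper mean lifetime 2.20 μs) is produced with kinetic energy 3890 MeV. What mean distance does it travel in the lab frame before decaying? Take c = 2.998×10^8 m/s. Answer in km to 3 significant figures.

d ≈ 24.9 km

γ = 1 + K/(m₀c²) = 1 + 3890/105.7 = 37.802
β = √(1 − 1/γ²) = 0.99965
Dilated lifetime: γτ₀ = 37.802 × 2.20 μs = 83.165 μs
d = βc·γτ₀ = 0.99965 × (2.998×10^8 m/s) × 8.3165×10^-5 s = 24.9 km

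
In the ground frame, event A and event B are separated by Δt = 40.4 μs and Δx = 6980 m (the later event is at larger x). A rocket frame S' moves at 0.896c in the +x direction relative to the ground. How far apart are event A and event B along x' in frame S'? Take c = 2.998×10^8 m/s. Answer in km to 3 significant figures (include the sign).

Δx' ≈ -8.72 km

γ = 1/√(1 − 0.896²) = 2.2520
Δx' = γ(Δx − vΔt) = 2.2520 × (6980 m − 0.896×(2.998×10^8 m/s)×40.4×10^-6 s)
= 2.2520 × (-3872.3 m) = -8.72 km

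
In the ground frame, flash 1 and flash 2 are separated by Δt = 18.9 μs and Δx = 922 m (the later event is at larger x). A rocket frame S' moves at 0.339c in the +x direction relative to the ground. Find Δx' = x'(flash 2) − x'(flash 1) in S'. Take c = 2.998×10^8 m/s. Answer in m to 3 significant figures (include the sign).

γ = 1/√(1 − 0.339²) = 1.0629
Δx' = γ(Δx − vΔt) = 1.0629 × (922 m − 0.339×(2.998×10^8 m/s)×18.9×10^-6 s)
= 1.0629 × (-998.85 m) = -1060 m

Δx' ≈ -1060 m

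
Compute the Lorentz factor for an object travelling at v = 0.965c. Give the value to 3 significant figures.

γ = 1/√(1 − β²) = 1/√(1 − 0.965²) = 1/√(0.068775) = 3.81

γ ≈ 3.81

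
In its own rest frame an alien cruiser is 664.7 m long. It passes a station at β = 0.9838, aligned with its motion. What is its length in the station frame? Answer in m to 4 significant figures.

L ≈ 119.2 m

γ = 1/√(1 − 0.9838²) = 5.57819
Length contraction: L = L₀/γ = 664.7/5.57819 = 119.2 m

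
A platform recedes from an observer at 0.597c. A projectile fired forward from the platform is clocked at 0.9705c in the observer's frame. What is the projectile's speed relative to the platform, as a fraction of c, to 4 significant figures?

u' ≈ 0.8880c

Inverse velocity addition: u' = (u − v)/(1 − uv/c²)
= (0.9705 − 0.597)/(1 − 0.9705×0.597) = 0.3735/0.420612 = 0.8880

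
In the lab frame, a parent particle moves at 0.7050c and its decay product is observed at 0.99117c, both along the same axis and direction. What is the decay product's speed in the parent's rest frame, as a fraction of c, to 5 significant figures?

u' ≈ 0.95002c

Inverse velocity addition: u' = (u − v)/(1 − uv/c²)
= (0.99117 − 0.7050)/(1 − 0.99117×0.7050) = 0.28617/0.3012252 = 0.95002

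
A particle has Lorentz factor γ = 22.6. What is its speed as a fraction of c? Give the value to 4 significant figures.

β ≈ 0.9990

β = √(1 − 1/γ²) = √(1 − 1/22.6²) = √(0.998042) = 0.9990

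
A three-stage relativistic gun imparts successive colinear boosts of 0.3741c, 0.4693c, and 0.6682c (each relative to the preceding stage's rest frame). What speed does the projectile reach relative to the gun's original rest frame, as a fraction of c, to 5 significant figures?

Compose boost 2: (0.4693 + 0.3741)/(1 + 0.4693×0.3741) = 0.84340/1.175565 = 0.7174422
Compose boost 3: (0.6682 + 0.7174422)/(1 + 0.6682×0.7174422) = 1.385642/1.479395 = 0.93663

u ≈ 0.93663c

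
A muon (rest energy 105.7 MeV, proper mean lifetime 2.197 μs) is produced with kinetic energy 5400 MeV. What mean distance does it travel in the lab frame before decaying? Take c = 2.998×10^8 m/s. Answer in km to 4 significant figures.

d ≈ 34.30 km

γ = 1 + K/(m₀c²) = 1 + 5400/105.7 = 52.0880
β = √(1 − 1/γ²) = 0.999816
Dilated lifetime: γτ₀ = 52.0880 × 2.197 μs = 114.437 μs
d = βc·γτ₀ = 0.999816 × (2.998×10^8 m/s) × 0.000114437 s = 34.30 km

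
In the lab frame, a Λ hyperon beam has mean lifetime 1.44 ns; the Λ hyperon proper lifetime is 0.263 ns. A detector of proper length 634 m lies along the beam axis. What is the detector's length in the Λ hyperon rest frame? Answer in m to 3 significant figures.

L ≈ 116 m

Time dilation ⇒ γ = Δt/τ₀ = 1.44/0.263 = 5.4753
Length contraction: L = L₀/γ = 634/5.4753 = 116 m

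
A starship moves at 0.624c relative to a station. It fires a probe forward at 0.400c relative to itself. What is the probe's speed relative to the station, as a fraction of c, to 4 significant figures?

u ≈ 0.8195c

Relativistic velocity addition: u = (u' + v)/(1 + u'v/c²)
= (0.400 + 0.624)/(1 + 0.400×0.624) = 1.024/1.24960 = 0.8195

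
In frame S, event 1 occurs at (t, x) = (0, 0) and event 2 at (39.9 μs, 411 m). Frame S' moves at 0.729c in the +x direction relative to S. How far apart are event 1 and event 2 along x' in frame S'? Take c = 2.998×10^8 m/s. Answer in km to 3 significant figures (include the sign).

Δx' ≈ -12.1 km

γ = 1/√(1 − 0.729²) = 1.4609
Δx' = γ(Δx − vΔt) = 1.4609 × (411 m − 0.729×(2.998×10^8 m/s)×39.9×10^-6 s)
= 1.4609 × (-8309.3 m) = -12.1 km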